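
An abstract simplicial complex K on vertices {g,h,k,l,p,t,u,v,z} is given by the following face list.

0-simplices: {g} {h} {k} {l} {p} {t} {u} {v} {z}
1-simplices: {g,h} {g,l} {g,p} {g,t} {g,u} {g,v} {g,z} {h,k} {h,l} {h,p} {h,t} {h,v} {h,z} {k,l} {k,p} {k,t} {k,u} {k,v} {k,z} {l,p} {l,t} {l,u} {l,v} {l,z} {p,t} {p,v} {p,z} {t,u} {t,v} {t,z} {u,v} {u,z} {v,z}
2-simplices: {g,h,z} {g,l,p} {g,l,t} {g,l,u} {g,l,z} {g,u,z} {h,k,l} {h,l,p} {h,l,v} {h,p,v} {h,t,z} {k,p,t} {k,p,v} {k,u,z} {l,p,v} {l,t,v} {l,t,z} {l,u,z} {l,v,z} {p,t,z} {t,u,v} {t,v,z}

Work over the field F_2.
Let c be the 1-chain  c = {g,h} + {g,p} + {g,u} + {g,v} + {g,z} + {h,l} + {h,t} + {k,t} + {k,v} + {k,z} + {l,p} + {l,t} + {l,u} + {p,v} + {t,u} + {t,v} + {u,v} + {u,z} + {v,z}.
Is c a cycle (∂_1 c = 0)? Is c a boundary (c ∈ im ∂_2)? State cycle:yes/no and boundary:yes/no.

n_0=9 n_1=33 n_2=22  [Z2]
∂1: piv[gh,gl,gp,gt,gu,gv,gz,hk] rk=8  ker:hl,hp,ht,hv,hz,kl,kp,kt,ku,kv,kz,lp,lt,lu,lv,lz,pt,pv,pz,tu,tv,tz,uv,uz,vz
∂2: piv[ghz,glp,glt,glu,glz,guz,hkl,hlp,hlv,hpv,htz,kpt,kpv,kuz,ltv,ltz,lvz,ptz,tuv] rk=19  ker:lpv,luz,tvz
∂1c = {g} + {h} + {k} + {p} + {t} + {u}

cycle:no boundary:no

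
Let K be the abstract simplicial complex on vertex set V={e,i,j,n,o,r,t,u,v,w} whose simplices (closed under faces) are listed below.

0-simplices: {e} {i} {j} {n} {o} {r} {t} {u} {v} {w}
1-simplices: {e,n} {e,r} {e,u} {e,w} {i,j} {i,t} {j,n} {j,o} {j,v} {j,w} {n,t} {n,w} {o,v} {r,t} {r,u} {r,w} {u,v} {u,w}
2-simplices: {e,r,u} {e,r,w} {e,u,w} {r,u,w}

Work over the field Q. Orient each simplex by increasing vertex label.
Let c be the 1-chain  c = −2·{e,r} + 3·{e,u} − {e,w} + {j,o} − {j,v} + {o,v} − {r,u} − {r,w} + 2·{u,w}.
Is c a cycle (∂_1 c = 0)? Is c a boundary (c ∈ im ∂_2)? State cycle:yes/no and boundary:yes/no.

n_0=10 n_1=18 n_2=4  [Q]
∂1: piv[en,er,eu,ew,ij,it,jn,jo,jv] rk=9  ker:jw,nt,nw,ov,rt,ru,rw,uv,uw
∂2: piv[eru,erw,euw] rk=3  ker:ruw
∂1c = 0
c vs im∂2: residual ≠ 0 ⇒ not boundary

cycle:yes boundary:no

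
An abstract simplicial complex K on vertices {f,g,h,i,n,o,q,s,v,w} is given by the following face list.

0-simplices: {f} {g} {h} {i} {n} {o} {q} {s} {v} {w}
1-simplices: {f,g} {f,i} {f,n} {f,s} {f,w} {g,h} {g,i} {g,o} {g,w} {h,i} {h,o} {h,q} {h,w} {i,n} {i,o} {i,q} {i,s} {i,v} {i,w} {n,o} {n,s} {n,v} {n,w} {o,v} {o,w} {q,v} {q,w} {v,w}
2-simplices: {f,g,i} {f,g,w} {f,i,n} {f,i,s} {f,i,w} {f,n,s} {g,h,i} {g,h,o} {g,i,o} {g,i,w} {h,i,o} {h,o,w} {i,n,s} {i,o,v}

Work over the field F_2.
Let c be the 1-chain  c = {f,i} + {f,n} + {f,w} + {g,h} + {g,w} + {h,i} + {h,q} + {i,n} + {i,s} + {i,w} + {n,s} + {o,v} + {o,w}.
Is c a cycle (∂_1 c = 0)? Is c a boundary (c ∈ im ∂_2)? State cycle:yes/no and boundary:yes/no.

cycle:no boundary:no

n_0=10 n_1=28 n_2=14  [Z2]
∂1: piv[fg,fi,fn,fs,fw,gh,go,hq,iv] rk=9  ker:gi,gw,hi,ho,hw,in,io,iq,is,iw,no,ns,nv,nw,ov,ow,qv,qw,vw
∂2: piv[fgi,fgw,fin,fis,fiw,fns,ghi,gho,gio,how,iov] rk=11  ker:giw,hio,ins
∂1c = {f} + {h} + {i} + {n} + {q} + {v}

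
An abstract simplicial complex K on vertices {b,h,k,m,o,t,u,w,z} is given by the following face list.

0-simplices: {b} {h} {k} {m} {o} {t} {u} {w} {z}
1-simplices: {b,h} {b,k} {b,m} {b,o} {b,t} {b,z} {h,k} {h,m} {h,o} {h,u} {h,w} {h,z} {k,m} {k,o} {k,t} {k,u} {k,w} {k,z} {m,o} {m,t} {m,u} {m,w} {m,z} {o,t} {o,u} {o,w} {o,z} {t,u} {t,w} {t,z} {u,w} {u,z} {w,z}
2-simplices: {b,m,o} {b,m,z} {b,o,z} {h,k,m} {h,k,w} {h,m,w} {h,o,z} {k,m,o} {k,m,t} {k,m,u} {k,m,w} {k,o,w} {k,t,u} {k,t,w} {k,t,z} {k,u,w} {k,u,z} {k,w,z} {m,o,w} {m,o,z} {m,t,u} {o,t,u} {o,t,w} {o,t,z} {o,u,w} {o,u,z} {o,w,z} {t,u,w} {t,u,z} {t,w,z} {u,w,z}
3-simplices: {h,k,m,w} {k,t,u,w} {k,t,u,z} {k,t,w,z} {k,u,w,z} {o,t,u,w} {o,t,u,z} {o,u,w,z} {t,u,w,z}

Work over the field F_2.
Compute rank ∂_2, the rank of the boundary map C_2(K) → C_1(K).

rank∂_2=20

n_0=9 n_1=33 n_2=31 n_3=9  [Z2]
∂1: piv[bh,bk,bm,bo,bt,bz,hu,hw] rk=8  ker:hk,hm,ho,hz,km,ko,kt,ku,kw,kz,mo,mt,mu,mw,mz,ot,ou,ow,oz,tu,tw,tz,uw,uz,wz
∂2: piv[bmo,bmz,boz,hkm,hkw,hmw,hoz,kmo,kmt,kmu,kow,ktu,ktw,ktz,kuw,kuz,kwz,otu,otw,otz] rk=20  ker:kmw,mow,moz,mtu,ouw,ouz,owz,tuw,tuz,twz,uwz
∂3: piv[hkmw,ktuw,ktuz,ktwz,kuwz,otuw,otuz,ouwz] rk=8  ker:tuwz
rk∂_2=20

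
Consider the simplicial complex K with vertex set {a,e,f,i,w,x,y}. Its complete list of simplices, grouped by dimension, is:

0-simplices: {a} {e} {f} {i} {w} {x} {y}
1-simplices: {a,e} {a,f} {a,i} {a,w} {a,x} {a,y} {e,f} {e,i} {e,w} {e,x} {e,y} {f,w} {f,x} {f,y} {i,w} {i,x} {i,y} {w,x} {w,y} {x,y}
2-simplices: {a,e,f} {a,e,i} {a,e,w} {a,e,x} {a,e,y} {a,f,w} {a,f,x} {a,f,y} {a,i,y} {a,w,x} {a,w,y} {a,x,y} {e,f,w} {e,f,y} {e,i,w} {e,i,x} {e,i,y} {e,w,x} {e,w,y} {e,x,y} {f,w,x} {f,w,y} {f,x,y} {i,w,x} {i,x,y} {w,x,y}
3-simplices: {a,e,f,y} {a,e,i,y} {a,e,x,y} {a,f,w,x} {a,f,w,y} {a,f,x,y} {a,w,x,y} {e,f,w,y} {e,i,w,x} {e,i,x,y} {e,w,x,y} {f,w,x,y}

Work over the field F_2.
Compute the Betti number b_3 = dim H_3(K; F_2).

b_3=1

n_0=7 n_1=20 n_2=26 n_3=12  [Z2]
∂1: piv[ae,af,ai,aw,ax,ay] rk=6  ker:ef,ei,ew,ex,ey,fw,fx,fy,iw,ix,iy,wx,wy,xy
∂2: piv[aef,aei,aew,aex,aey,afw,afx,afy,aiy,awx,awy,axy,eiw,eix] rk=14  ker:efw,efy,eiy,ewx,ewy,exy,fwx,fwy,fxy,iwx,ixy,wxy
∂3: piv[aefy,aeiy,aexy,afwx,afwy,afxy,awxy,efwy,eiwx,eixy,ewxy] rk=11  ker:fwxy
b_3=(12−11)−0=1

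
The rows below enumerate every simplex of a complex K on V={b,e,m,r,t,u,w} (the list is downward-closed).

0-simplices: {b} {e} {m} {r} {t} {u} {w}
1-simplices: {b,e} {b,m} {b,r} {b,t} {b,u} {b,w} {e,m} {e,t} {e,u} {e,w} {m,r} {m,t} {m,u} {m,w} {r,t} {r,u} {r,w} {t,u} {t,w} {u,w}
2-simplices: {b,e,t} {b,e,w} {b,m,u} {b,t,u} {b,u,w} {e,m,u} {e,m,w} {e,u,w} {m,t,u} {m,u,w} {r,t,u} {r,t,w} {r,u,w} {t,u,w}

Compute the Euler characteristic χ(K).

χ(K)=1

n_0=7 n_1=20 n_2=14
χ=+7−20+14=1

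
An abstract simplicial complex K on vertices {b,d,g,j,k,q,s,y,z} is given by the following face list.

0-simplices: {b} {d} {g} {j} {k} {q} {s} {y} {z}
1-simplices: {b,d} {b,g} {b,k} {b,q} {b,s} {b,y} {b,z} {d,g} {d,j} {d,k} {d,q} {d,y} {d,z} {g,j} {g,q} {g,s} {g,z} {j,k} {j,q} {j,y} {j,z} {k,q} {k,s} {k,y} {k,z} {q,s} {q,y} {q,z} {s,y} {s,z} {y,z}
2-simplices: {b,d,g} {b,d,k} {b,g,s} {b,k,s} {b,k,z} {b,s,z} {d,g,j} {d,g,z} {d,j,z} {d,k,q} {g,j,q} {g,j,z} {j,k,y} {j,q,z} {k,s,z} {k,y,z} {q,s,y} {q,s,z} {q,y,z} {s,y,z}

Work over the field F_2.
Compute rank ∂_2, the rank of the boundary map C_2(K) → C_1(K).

rank∂_2=17

n_0=9 n_1=31 n_2=20  [Z2]
∂1: piv[bd,bg,bk,bq,bs,by,bz,dj] rk=8  ker:dg,dk,dq,dy,dz,gj,gq,gs,gz,jk,jq,jy,jz,kq,ks,ky,kz,qs,qy,qz,sy,sz,yz
∂2: piv[bdg,bdk,bgs,bks,bkz,bsz,dgj,dgz,djz,dkq,gjq,jky,jqz,kyz,qsy,qsz,qyz] rk=17  ker:gjz,ksz,syz
rk∂_2=17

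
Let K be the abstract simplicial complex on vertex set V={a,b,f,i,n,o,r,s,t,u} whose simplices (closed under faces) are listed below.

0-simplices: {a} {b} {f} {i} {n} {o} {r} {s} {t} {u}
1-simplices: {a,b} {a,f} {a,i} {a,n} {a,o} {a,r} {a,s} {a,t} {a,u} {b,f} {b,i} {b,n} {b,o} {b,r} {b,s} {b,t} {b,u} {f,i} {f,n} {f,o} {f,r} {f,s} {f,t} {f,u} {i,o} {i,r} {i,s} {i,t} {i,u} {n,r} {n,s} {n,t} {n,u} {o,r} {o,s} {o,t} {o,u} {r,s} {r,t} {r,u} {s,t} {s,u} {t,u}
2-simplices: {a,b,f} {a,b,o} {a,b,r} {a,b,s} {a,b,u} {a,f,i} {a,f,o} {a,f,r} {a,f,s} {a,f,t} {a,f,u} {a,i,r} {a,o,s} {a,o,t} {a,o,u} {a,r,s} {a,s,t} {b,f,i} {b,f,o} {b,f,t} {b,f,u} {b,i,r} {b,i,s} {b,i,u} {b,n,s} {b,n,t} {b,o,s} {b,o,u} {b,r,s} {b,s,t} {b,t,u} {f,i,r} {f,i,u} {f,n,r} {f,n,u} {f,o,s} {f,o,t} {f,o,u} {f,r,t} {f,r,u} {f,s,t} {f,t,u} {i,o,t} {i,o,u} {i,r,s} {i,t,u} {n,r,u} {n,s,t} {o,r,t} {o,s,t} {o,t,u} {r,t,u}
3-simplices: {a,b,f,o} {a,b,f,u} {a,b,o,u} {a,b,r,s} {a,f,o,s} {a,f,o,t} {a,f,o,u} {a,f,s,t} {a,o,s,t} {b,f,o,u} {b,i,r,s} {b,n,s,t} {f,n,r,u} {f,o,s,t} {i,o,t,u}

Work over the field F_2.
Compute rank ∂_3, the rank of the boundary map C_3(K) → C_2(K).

rank∂_3=13

n_0=10 n_1=43 n_2=52 n_3=15  [Z2]
∂1: piv[ab,af,ai,an,ao,ar,as,at,au] rk=9  ker:bf,bi,bn,bo,br,bs,bt,bu,fi,fn,fo,fr,fs,ft,fu,io,ir,is,it,iu,nr,ns,nt,nu,or,os,ot,ou,rs,rt,ru,st,su,tu
∂2: piv[abf,abo,abr,abs,abu,afi,afo,afr,afs,aft,afu,air,aos,aot,aou,ars,ast,bfi,bft,bis,biu,bns,bnt,btu,fnr,fnu,frt,fru,iot,iou,ort] rk=31  ker:bfo,bfu,bir,bos,bou,brs,bst,fir,fiu,fos,fot,fou,fst,ftu,irs,itu,nru,nst,ost,otu,rtu
∂3: piv[abfo,abfu,abou,abrs,afos,afot,afou,afst,aost,birs,bnst,fnru,iotu] rk=13  ker:bfou,fost
rk∂_3=13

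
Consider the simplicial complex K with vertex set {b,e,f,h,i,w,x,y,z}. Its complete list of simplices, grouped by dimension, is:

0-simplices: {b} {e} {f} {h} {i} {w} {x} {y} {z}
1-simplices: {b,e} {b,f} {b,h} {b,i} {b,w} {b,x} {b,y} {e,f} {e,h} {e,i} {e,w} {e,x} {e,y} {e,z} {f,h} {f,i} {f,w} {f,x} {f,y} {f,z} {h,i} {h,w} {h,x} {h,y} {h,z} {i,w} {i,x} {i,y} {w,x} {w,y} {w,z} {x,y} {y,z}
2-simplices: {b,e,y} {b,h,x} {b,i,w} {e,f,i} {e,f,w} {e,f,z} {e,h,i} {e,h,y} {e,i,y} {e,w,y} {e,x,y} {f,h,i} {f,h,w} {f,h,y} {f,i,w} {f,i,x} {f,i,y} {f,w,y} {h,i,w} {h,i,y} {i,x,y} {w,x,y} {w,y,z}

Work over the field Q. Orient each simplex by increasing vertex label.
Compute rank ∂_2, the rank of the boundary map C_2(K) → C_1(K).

n_0=9 n_1=33 n_2=23  [Q]
∂1: piv[be,bf,bh,bi,bw,bx,by,ez] rk=8  ker:ef,eh,ei,ew,ex,ey,fh,fi,fw,fx,fy,fz,hi,hw,hx,hy,hz,iw,ix,iy,wx,wy,wz,xy,yz
∂2: piv[bey,bhx,biw,efi,efw,efz,ehi,ehy,eiy,ewy,exy,fhi,fhw,fhy,fiw,fix,ixy,wxy,wyz] rk=19  ker:fiy,fwy,hiw,hiy
rk∂_2=19

rank∂_2=19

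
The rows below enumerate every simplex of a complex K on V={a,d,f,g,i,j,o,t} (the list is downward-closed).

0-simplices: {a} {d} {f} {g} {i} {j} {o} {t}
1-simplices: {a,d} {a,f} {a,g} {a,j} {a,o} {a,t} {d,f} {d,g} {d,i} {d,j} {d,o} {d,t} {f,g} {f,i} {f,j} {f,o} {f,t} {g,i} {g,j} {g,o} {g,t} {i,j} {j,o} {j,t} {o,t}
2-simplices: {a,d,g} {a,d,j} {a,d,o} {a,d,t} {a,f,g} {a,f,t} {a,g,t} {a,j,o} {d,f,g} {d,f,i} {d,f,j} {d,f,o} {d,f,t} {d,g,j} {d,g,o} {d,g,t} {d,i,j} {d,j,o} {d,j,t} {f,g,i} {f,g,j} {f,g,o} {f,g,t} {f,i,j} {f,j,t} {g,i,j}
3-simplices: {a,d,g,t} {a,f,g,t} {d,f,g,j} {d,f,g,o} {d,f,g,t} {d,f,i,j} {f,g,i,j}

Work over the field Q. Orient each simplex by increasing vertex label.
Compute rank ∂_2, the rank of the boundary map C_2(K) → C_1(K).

n_0=8 n_1=25 n_2=26 n_3=7  [Q]
∂1: piv[ad,af,ag,aj,ao,at,di] rk=7  ker:df,dg,dj,do,dt,fg,fi,fj,fo,ft,gi,gj,go,gt,ij,jo,jt,ot
∂2: piv[adg,adj,ado,adt,afg,aft,agt,ajo,dfg,dfi,dfj,dfo,dgj,dgo,dij,djt,fgi] rk=17  ker:dft,dgt,djo,fgj,fgo,fgt,fij,fjt,gij
∂3: piv[adgt,afgt,dfgj,dfgo,dfgt,dfij,fgij] rk=7
rk∂_2=17

rank∂_2=17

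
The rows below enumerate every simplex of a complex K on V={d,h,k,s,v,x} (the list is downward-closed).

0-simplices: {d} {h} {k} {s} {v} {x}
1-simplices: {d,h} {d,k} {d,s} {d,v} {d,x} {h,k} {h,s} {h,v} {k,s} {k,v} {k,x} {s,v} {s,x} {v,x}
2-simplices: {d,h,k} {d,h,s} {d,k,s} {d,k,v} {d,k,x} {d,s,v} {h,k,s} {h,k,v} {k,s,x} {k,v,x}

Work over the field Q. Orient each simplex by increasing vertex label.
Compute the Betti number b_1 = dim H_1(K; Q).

b_1=0

n_0=6 n_1=14 n_2=10  [Q]
∂1: piv[dh,dk,ds,dv,dx] rk=5  ker:hk,hs,hv,ks,kv,kx,sv,sx,vx
∂2: piv[dhk,dhs,dks,dkv,dkx,dsv,hkv,ksx,kvx] rk=9  ker:hks
b_1=(14−5)−9=0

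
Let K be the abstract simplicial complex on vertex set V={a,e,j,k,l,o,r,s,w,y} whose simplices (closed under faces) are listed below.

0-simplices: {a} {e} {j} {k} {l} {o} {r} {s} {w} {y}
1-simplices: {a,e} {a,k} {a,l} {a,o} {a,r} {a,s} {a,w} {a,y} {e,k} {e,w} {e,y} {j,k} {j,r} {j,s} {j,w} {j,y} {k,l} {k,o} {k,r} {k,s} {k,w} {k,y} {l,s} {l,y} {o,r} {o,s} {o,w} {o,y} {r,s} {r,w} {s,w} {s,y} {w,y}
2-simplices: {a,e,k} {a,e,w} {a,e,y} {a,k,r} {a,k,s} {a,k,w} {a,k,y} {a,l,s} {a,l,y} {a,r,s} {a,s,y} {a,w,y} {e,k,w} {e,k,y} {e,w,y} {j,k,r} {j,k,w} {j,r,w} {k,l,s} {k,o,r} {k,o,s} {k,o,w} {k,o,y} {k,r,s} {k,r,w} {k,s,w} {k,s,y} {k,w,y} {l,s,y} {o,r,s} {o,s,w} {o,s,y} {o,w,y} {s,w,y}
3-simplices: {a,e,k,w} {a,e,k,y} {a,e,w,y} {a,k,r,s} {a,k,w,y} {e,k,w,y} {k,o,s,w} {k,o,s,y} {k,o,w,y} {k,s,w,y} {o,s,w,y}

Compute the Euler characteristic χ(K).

n_0=10 n_1=33 n_2=34 n_3=11
χ=+10−33+34−11=0

χ(K)=0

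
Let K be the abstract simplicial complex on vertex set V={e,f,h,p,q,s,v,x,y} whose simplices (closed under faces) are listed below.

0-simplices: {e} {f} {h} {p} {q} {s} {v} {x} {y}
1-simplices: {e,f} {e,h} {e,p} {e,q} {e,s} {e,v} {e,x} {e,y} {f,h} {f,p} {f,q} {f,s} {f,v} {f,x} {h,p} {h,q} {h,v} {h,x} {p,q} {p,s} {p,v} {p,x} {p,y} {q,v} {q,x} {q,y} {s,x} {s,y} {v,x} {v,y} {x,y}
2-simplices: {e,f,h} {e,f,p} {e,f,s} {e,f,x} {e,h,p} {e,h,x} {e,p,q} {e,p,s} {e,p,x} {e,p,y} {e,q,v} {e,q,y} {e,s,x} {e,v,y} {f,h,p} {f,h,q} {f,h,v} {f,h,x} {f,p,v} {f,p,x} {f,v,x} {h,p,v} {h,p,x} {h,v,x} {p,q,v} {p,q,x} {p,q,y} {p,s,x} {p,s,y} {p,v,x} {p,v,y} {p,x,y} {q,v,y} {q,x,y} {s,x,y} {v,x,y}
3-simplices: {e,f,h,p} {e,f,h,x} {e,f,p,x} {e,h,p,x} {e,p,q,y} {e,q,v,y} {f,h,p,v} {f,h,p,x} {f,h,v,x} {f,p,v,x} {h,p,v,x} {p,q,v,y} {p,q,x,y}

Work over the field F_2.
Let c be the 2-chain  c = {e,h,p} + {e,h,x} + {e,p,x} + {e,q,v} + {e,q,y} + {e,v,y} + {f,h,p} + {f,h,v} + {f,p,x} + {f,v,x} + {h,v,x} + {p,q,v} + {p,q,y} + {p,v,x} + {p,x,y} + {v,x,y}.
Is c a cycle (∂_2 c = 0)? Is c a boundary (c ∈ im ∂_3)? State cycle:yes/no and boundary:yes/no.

n_0=9 n_1=31 n_2=36 n_3=13  [Z2]
∂1: piv[ef,eh,ep,eq,es,ev,ex,ey] rk=8  ker:fh,fp,fq,fs,fv,fx,hp,hq,hv,hx,pq,ps,pv,px,py,qv,qx,qy,sx,sy,vx,vy,xy
∂2: piv[efh,efp,efs,efx,ehp,ehx,epq,eps,epx,epy,eqv,eqy,esx,evy,fhq,fhv,fpv,fvx,pqv,pqx,psy,pxy] rk=22  ker:fhp,fhx,fpx,hpv,hpx,hvx,pqy,psx,pvx,pvy,qvy,qxy,sxy,vxy
∂3: piv[efhp,efhx,efpx,ehpx,epqy,eqvy,fhpv,fhvx,fpvx,pqvy,pqxy] rk=11  ker:fhpx,hpvx
∂2c = 0
c vs im∂3: residual ≠ 0 ⇒ not boundary

cycle:yes boundary:no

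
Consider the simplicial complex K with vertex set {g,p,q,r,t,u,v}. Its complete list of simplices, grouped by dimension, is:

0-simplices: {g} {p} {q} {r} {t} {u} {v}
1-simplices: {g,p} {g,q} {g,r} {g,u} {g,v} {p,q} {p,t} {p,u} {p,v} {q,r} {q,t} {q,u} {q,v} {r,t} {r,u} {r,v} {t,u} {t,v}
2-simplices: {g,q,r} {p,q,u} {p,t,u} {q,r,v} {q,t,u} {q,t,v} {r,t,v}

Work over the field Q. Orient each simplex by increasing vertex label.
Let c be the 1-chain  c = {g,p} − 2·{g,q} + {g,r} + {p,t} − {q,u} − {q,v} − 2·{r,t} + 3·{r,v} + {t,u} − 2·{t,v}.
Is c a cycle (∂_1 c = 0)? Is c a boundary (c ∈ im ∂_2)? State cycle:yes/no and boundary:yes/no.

n_0=7 n_1=18 n_2=7  [Q]
∂1: piv[gp,gq,gr,gu,gv,pt] rk=6  ker:pq,pu,pv,qr,qt,qu,qv,rt,ru,rv,tu,tv
∂2: piv[gqr,pqu,ptu,qrv,qtu,qtv,rtv] rk=7
∂1c = 0
c vs im∂2: residual ≠ 0 ⇒ not boundary

cycle:yes boundary:no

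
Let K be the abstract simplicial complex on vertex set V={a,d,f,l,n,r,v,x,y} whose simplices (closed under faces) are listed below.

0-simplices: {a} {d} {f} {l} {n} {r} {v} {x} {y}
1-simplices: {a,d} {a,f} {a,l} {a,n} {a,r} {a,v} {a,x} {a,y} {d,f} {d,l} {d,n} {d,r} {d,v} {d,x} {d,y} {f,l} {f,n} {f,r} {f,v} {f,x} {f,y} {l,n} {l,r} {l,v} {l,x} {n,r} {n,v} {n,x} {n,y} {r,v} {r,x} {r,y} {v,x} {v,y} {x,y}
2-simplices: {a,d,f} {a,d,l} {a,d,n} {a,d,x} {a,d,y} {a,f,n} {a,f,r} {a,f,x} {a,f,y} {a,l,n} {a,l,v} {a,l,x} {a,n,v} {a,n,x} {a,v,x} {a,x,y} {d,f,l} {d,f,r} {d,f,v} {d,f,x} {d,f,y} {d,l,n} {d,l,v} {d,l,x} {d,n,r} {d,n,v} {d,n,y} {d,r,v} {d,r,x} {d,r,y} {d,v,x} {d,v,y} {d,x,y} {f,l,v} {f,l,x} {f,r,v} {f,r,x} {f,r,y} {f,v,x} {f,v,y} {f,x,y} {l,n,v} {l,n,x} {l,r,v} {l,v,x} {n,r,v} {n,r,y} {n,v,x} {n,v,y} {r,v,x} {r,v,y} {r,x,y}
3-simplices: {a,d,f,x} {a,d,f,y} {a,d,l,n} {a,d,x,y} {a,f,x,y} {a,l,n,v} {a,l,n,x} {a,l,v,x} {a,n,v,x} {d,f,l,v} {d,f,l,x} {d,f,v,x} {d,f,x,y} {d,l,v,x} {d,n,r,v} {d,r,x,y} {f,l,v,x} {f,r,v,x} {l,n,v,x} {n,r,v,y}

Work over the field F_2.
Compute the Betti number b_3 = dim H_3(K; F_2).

b_3=3

n_0=9 n_1=35 n_2=52 n_3=20  [Z2]
∂1: piv[ad,af,al,an,ar,av,ax,ay] rk=8  ker:df,dl,dn,dr,dv,dx,dy,fl,fn,fr,fv,fx,fy,ln,lr,lv,lx,nr,nv,nx,ny,rv,rx,ry,vx,vy,xy
∂2: piv[adf,adl,adn,adx,ady,afn,afr,afx,afy,aln,alv,alx,anv,anx,avx,axy,dfl,dfr,dfv,dlv,dnr,dny,drv,drx,dry,dvy,lrv] rk=27  ker:dfx,dfy,dln,dlx,dnv,dvx,dxy,flv,flx,frv,frx,fry,fvx,fvy,fxy,lnv,lnx,lvx,nrv,nry,nvx,nvy,rvx,rvy,rxy
∂3: piv[adfx,adfy,adln,adxy,afxy,alnv,alnx,alvx,anvx,dflv,dflx,dfvx,dlvx,dnrv,drxy,frvx,nrvy] rk=17  ker:dfxy,flvx,lnvx
b_3=(20−17)−0=3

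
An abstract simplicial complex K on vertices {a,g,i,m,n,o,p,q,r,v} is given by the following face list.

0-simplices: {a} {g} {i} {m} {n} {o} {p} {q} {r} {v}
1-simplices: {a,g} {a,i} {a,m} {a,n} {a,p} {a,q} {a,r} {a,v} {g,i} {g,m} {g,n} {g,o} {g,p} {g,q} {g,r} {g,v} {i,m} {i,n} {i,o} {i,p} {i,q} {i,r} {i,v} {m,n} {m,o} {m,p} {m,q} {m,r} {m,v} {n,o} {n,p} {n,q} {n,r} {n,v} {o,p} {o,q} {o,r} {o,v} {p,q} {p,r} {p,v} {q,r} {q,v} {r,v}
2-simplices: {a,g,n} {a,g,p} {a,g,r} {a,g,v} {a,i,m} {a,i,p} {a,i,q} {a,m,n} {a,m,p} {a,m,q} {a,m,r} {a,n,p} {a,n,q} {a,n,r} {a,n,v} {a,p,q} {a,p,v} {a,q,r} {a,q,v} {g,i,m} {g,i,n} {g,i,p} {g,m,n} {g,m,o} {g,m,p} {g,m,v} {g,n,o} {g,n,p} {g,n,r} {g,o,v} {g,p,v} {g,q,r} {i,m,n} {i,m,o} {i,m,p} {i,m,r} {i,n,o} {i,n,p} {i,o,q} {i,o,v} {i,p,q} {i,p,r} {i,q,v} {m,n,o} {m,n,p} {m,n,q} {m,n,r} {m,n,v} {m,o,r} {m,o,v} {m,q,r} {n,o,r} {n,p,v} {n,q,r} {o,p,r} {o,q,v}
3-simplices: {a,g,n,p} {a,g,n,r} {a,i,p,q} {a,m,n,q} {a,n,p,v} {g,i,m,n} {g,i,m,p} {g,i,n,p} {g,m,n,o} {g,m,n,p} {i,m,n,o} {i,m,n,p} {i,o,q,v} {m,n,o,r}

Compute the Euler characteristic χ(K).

χ(K)=8

n_0=10 n_1=44 n_2=56 n_3=14
χ=+10−44+56−14=8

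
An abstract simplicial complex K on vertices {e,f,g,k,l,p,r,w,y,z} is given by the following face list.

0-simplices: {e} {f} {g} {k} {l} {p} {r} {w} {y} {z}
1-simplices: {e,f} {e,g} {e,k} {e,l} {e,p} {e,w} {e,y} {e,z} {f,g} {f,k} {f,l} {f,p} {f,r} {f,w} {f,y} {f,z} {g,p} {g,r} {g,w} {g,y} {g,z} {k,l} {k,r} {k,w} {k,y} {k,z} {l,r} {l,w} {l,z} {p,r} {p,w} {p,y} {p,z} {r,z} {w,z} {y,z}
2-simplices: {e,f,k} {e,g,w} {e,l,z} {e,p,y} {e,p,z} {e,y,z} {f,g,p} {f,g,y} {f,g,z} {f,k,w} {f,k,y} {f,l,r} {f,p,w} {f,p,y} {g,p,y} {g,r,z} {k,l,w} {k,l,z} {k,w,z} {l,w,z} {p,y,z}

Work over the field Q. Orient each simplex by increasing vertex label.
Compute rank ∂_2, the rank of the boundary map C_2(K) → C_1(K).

n_0=10 n_1=36 n_2=21  [Q]
∂1: piv[ef,eg,ek,el,ep,ew,ey,ez,fr] rk=9  ker:fg,fk,fl,fp,fw,fy,fz,gp,gr,gw,gy,gz,kl,kr,kw,ky,kz,lr,lw,lz,pr,pw,py,pz,rz,wz,yz
∂2: piv[efk,egw,elz,epy,epz,eyz,fgp,fgy,fgz,fkw,fky,flr,fpw,fpy,grz,klw,klz,kwz] rk=18  ker:gpy,lwz,pyz
rk∂_2=18

rank∂_2=18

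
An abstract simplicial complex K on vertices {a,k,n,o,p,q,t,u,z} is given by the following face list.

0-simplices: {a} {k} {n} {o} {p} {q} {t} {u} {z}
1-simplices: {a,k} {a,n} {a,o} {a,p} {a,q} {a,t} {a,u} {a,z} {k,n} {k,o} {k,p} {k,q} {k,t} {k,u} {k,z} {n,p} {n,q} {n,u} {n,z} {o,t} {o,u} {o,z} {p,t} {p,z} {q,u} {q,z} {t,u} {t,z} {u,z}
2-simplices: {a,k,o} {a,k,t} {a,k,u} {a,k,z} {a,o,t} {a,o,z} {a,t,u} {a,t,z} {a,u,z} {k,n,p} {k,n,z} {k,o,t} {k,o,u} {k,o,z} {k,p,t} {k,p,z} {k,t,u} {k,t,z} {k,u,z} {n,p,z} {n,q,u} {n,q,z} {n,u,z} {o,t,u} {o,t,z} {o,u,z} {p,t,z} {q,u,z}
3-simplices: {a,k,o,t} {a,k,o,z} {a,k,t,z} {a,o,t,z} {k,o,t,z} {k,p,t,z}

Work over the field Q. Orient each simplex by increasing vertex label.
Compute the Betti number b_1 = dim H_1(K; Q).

n_0=9 n_1=29 n_2=28 n_3=6  [Q]
∂1: piv[ak,an,ao,ap,aq,at,au,az] rk=8  ker:kn,ko,kp,kq,kt,ku,kz,np,nq,nu,nz,ot,ou,oz,pt,pz,qu,qz,tu,tz,uz
∂2: piv[ako,akt,aku,akz,aot,aoz,atu,atz,auz,knp,knz,kou,kpt,kpz,nqu,nqz,nuz] rk=17  ker:kot,koz,ktu,ktz,kuz,npz,otu,otz,ouz,ptz,quz
∂3: piv[akot,akoz,aktz,aotz,kptz] rk=5  ker:kotz
b_1=(29−8)−17=4

b_1=4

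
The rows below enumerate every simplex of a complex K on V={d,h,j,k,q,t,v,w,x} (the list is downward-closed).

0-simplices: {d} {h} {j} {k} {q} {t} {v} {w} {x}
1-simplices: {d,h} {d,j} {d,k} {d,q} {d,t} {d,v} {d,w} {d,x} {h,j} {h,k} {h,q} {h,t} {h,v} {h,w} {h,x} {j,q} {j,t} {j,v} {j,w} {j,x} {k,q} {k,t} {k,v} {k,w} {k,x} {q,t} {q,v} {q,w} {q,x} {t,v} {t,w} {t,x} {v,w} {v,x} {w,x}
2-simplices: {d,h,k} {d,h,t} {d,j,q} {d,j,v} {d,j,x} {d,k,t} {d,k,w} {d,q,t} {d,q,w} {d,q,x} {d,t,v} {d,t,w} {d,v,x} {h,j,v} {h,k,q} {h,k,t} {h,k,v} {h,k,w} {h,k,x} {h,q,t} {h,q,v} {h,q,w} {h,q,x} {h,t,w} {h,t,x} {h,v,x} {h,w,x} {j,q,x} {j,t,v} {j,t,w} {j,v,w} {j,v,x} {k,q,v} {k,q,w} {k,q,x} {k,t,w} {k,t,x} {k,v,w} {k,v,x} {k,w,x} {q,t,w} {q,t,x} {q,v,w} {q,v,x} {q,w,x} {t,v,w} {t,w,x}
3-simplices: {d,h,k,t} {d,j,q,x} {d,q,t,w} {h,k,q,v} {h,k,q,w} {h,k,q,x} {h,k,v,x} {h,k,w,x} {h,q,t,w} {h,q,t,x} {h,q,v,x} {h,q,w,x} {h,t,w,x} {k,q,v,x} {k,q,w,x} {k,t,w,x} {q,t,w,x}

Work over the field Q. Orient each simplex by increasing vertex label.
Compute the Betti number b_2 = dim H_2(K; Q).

b_2=6

n_0=9 n_1=35 n_2=47 n_3=17  [Q]
∂1: piv[dh,dj,dk,dq,dt,dv,dw,dx] rk=8  ker:hj,hk,hq,ht,hv,hw,hx,jq,jt,jv,jw,jx,kq,kt,kv,kw,kx,qt,qv,qw,qx,tv,tw,tx,vw,vx,wx
∂2: piv[dhk,dht,djq,djv,djx,dkt,dkw,dqt,dqw,dqx,dtv,dtw,dvx,hjv,hkq,hkv,hkw,hkx,hqt,hqv,hqx,htx,hvx,hwx,jtv,jtw,jvw] rk=27  ker:hkt,hqw,htw,jqx,jvx,kqv,kqw,kqx,ktw,ktx,kvw,kvx,kwx,qtw,qtx,qvw,qvx,qwx,tvw,twx
∂3: piv[dhkt,djqx,dqtw,hkqv,hkqw,hkqx,hkvx,hkwx,hqtw,hqtx,hqvx,hqwx,htwx,ktwx] rk=14  ker:kqvx,kqwx,qtwx
b_2=(47−27)−14=6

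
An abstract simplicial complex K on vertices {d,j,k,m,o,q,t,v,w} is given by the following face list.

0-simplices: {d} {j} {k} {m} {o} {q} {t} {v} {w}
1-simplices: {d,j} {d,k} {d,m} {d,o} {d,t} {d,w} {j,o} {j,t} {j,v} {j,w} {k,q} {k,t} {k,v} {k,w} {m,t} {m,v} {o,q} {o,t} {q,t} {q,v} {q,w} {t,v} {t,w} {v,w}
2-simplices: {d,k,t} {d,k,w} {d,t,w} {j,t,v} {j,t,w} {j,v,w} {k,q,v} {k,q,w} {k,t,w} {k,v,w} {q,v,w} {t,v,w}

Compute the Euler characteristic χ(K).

n_0=9 n_1=24 n_2=12
χ=+9−24+12=-3

χ(K)=-3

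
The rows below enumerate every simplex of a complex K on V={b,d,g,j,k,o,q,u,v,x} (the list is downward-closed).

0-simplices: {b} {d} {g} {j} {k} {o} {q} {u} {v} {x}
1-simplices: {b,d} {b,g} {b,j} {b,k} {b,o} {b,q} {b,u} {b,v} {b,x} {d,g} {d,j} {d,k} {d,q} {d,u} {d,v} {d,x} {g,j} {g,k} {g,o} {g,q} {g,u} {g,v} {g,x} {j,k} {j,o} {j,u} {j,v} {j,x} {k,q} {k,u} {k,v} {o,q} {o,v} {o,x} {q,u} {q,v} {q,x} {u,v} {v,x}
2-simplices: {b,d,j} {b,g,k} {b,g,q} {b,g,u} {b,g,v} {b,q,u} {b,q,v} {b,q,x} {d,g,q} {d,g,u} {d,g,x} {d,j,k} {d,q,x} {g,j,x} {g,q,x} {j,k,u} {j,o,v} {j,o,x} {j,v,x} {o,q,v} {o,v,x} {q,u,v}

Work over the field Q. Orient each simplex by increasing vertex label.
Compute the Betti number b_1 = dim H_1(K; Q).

b_1=10

n_0=10 n_1=39 n_2=22  [Q]
∂1: piv[bd,bg,bj,bk,bo,bq,bu,bv,bx] rk=9  ker:dg,dj,dk,dq,du,dv,dx,gj,gk,go,gq,gu,gv,gx,jk,jo,ju,jv,jx,kq,ku,kv,oq,ov,ox,qu,qv,qx,uv,vx
∂2: piv[bdj,bgk,bgq,bgu,bgv,bqu,bqv,bqx,dgq,dgu,dgx,djk,dqx,gjx,jku,jov,jox,jvx,oqv,quv] rk=20  ker:gqx,ovx
b_1=(39−9)−20=10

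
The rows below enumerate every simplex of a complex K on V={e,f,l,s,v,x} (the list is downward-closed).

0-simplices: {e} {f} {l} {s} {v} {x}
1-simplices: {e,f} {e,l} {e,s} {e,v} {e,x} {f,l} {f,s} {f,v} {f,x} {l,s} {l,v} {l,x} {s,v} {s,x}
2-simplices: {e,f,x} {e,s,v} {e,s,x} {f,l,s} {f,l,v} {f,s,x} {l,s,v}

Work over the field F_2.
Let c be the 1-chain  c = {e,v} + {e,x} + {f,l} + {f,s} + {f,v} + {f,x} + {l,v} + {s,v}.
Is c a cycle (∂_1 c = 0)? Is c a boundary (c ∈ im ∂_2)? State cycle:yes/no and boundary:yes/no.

cycle:yes boundary:yes

n_0=6 n_1=14 n_2=7  [Z2]
∂1: piv[ef,el,es,ev,ex] rk=5  ker:fl,fs,fv,fx,ls,lv,lx,sv,sx
∂2: piv[efx,esv,esx,fls,flv,fsx,lsv] rk=7
∂1c = 0
c vs im∂2: reduces to 0 ⇒ boundary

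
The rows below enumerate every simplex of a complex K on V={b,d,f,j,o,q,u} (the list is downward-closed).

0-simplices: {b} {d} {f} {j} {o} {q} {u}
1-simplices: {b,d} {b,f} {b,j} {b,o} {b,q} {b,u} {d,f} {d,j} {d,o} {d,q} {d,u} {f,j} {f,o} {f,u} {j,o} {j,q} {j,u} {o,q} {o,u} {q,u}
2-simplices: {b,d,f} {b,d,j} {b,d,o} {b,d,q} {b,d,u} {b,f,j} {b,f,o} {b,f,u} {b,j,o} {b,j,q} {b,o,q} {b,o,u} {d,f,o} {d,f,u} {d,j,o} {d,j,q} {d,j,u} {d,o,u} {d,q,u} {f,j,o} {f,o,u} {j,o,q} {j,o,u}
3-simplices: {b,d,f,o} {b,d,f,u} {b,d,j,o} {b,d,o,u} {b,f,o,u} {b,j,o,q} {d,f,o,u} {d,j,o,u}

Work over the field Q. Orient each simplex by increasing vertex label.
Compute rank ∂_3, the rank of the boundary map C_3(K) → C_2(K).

rank∂_3=7

n_0=7 n_1=20 n_2=23 n_3=8  [Q]
∂1: piv[bd,bf,bj,bo,bq,bu] rk=6  ker:df,dj,do,dq,du,fj,fo,fu,jo,jq,ju,oq,ou,qu
∂2: piv[bdf,bdj,bdo,bdq,bdu,bfj,bfo,bfu,bjo,bjq,boq,bou,dju,dqu] rk=14  ker:dfo,dfu,djo,djq,dou,fjo,fou,joq,jou
∂3: piv[bdfo,bdfu,bdjo,bdou,bfou,bjoq,djou] rk=7  ker:dfou
rk∂_3=7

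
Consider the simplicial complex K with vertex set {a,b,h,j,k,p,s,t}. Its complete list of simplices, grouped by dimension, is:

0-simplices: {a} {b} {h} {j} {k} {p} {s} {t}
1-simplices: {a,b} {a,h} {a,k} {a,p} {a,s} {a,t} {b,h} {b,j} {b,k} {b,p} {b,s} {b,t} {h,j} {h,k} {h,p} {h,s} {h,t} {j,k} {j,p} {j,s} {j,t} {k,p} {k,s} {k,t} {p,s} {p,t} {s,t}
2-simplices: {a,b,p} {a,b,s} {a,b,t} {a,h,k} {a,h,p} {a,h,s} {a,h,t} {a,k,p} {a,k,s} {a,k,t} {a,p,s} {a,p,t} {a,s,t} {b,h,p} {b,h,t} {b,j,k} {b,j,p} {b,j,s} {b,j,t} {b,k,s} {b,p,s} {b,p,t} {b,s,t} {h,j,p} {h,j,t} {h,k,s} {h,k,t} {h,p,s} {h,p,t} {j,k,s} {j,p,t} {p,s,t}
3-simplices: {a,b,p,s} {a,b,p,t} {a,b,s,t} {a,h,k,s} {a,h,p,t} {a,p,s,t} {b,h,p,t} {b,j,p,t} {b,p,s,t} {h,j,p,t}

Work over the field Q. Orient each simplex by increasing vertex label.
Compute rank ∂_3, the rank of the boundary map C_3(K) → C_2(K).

rank∂_3=9

n_0=8 n_1=27 n_2=32 n_3=10  [Q]
∂1: piv[ab,ah,ak,ap,as,at,bj] rk=7  ker:bh,bk,bp,bs,bt,hj,hk,hp,hs,ht,jk,jp,js,jt,kp,ks,kt,ps,pt,st
∂2: piv[abp,abs,abt,ahk,ahp,ahs,aht,akp,aks,akt,aps,apt,ast,bhp,bjk,bjp,bjs,bjt,bks,hjp] rk=20  ker:bht,bps,bpt,bst,hjt,hks,hkt,hps,hpt,jks,jpt,pst
∂3: piv[abps,abpt,abst,ahks,ahpt,apst,bhpt,bjpt,hjpt] rk=9  ker:bpst
rk∂_3=9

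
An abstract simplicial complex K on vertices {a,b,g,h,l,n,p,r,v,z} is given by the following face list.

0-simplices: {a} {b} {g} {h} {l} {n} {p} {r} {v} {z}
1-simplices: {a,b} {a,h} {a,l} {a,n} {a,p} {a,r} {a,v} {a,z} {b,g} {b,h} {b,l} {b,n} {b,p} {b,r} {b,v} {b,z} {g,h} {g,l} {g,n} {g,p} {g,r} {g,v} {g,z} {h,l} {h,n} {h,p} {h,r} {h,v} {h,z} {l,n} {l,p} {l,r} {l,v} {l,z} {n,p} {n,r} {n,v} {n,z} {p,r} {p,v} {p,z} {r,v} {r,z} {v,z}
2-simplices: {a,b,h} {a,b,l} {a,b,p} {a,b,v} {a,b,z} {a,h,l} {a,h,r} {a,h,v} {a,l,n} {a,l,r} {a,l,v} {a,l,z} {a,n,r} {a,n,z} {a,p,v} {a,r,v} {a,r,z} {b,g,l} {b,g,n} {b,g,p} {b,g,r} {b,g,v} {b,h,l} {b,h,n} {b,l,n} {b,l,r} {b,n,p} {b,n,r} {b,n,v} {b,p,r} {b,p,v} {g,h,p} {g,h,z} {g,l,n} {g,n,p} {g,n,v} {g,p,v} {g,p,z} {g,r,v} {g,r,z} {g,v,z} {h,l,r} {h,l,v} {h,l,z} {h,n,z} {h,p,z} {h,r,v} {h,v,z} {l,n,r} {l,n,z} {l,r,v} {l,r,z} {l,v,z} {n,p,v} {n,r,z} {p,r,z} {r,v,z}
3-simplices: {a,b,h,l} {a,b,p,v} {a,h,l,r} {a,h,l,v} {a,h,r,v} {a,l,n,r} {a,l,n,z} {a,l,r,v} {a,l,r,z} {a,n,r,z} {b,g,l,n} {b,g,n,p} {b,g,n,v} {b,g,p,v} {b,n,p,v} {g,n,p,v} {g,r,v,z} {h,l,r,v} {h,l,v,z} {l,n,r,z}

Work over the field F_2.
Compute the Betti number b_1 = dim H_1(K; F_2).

n_0=10 n_1=44 n_2=57 n_3=20  [Z2]
∂1: piv[ab,ah,al,an,ap,ar,av,az,bg] rk=9  ker:bh,bl,bn,bp,br,bv,bz,gh,gl,gn,gp,gr,gv,gz,hl,hn,hp,hr,hv,hz,ln,lp,lr,lv,lz,np,nr,nv,nz,pr,pv,pz,rv,rz,vz
∂2: piv[abh,abl,abp,abv,abz,ahl,ahr,ahv,aln,alr,alv,alz,anr,anz,apv,arv,arz,bgl,bgn,bgp,bgr,bgv,bhn,bln,blr,bnp,bnv,bpr,ghp,ghz,gpz,grz,gvz,hlz] rk=34  ker:bhl,bnr,bpv,gln,gnp,gnv,gpv,grv,hlr,hlv,hnz,hpz,hrv,hvz,lnr,lnz,lrv,lrz,lvz,npv,nrz,prz,rvz
∂3: piv[abhl,abpv,ahlr,ahlv,ahrv,alnr,alnz,alrv,alrz,anrz,bgln,bgnp,bgnv,bgpv,bnpv,grvz,hlvz] rk=17  ker:gnpv,hlrv,lnrz
b_1=(44−9)−34=1

b_1=1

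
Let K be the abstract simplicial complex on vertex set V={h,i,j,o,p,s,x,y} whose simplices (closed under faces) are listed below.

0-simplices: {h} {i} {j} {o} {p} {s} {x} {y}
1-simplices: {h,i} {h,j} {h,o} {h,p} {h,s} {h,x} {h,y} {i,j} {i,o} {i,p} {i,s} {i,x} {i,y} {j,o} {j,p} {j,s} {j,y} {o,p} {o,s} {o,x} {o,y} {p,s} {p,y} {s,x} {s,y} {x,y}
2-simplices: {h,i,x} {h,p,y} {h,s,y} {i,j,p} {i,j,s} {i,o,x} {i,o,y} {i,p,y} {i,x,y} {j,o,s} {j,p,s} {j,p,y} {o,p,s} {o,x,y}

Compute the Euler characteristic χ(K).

n_0=8 n_1=26 n_2=14
χ=+8−26+14=-4

χ(K)=-4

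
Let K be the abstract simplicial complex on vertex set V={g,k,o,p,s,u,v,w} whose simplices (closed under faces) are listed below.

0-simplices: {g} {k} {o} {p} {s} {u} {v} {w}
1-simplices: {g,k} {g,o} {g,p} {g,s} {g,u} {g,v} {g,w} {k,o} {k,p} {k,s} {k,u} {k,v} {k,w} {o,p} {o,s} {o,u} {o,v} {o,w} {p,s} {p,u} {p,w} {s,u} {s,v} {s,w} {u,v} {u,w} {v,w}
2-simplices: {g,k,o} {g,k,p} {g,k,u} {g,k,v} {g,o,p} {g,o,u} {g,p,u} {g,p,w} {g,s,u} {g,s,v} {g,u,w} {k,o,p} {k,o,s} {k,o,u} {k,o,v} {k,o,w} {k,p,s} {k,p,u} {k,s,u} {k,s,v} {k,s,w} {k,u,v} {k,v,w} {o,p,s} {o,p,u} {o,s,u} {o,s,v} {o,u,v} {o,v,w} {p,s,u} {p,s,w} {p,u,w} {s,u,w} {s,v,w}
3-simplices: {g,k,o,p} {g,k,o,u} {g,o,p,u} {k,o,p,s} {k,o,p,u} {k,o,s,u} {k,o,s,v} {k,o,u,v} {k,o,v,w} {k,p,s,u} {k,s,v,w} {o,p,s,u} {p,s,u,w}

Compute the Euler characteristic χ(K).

χ(K)=2

n_0=8 n_1=27 n_2=34 n_3=13
χ=+8−27+34−13=2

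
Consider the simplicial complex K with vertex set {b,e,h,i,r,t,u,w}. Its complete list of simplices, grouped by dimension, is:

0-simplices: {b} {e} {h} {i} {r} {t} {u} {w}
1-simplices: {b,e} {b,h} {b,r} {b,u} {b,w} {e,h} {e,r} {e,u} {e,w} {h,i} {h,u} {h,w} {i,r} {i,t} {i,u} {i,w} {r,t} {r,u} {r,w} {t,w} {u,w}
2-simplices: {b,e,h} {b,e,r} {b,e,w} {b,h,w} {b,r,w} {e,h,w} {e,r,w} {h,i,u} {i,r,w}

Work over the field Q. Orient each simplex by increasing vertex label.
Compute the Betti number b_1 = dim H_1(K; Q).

b_1=7

n_0=8 n_1=21 n_2=9  [Q]
∂1: piv[be,bh,br,bu,bw,hi,it] rk=7  ker:eh,er,eu,ew,hu,hw,ir,iu,iw,rt,ru,rw,tw,uw
∂2: piv[beh,ber,bew,bhw,brw,hiu,irw] rk=7  ker:ehw,erw
b_1=(21−7)−7=7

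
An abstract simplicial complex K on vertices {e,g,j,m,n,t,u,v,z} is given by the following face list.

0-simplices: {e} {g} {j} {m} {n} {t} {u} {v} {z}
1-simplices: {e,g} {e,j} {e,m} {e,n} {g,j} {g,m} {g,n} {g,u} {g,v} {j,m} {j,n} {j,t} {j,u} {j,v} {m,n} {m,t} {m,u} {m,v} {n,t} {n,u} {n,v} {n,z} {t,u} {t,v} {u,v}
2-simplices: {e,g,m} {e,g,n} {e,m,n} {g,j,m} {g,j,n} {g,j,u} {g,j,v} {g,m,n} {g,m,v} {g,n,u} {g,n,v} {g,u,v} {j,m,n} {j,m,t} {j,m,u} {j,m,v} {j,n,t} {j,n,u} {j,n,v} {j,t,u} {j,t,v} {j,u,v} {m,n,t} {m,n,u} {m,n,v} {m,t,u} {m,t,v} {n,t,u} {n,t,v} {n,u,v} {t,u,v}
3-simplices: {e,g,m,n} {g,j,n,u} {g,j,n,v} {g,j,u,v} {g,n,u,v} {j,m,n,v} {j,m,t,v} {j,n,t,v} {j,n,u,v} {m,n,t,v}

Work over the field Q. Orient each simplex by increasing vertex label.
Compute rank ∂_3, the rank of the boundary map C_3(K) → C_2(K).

n_0=9 n_1=25 n_2=31 n_3=10  [Q]
∂1: piv[eg,ej,em,en,gu,gv,jt,nz] rk=8  ker:gj,gm,gn,jm,jn,ju,jv,mn,mt,mu,mv,nt,nu,nv,tu,tv,uv
∂2: piv[egm,egn,emn,gjm,gjn,gju,gjv,gmv,gnu,gnv,guv,jmt,jmu,jnt,jtu,jtv] rk=16  ker:gmn,jmn,jmv,jnu,jnv,juv,mnt,mnu,mnv,mtu,mtv,ntu,ntv,nuv,tuv
∂3: piv[egmn,gjnu,gjnv,gjuv,gnuv,jmnv,jmtv,jntv,mntv] rk=9  ker:jnuv
rk∂_3=9

rank∂_3=9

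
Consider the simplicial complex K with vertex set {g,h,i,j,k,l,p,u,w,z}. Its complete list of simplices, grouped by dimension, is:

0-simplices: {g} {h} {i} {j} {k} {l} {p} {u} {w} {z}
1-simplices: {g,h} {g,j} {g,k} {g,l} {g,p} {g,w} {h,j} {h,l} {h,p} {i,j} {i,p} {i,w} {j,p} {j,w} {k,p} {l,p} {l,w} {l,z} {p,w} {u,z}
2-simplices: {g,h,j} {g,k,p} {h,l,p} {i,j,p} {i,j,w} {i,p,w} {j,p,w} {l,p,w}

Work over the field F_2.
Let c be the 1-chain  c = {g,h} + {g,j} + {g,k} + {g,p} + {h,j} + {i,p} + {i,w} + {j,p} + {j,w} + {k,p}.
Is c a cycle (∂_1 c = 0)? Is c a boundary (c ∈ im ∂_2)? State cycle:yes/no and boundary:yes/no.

n_0=10 n_1=20 n_2=8  [Z2]
∂1: piv[gh,gj,gk,gl,gp,gw,ij,lz,uz] rk=9  ker:hj,hl,hp,ip,iw,jp,jw,kp,lp,lw,pw
∂2: piv[ghj,gkp,hlp,ijp,ijw,ipw,lpw] rk=7  ker:jpw
∂1c = 0
c vs im∂2: reduces to 0 ⇒ boundary

cycle:yes boundary:yes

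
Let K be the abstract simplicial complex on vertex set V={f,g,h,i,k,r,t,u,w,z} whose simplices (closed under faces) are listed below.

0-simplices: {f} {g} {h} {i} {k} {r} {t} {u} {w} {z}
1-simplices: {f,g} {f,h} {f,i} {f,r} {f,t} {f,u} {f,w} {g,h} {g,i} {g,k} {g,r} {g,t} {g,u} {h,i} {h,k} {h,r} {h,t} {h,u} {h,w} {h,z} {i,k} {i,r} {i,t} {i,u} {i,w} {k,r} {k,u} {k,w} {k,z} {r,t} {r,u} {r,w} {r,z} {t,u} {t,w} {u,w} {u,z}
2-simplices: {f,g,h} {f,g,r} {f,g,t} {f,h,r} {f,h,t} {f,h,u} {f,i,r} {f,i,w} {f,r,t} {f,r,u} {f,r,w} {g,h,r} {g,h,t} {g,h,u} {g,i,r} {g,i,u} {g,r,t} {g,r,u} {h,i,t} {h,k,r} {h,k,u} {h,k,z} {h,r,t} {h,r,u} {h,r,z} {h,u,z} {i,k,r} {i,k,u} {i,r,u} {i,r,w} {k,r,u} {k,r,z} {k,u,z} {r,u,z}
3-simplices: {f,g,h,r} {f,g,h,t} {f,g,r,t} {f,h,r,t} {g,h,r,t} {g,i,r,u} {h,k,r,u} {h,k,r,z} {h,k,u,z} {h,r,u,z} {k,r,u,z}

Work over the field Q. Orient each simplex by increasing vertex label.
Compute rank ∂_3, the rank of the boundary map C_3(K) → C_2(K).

n_0=10 n_1=37 n_2=34 n_3=11  [Q]
∂1: piv[fg,fh,fi,fr,ft,fu,fw,gk,hz] rk=9  ker:gh,gi,gr,gt,gu,hi,hk,hr,ht,hu,hw,ik,ir,it,iu,iw,kr,ku,kw,kz,rt,ru,rw,rz,tu,tw,uw,uz
∂2: piv[fgh,fgr,fgt,fhr,fht,fhu,fir,fiw,frt,fru,frw,ghu,gir,giu,hit,hkr,hku,hkz,hrz,huz,ikr] rk=21  ker:ghr,ght,grt,gru,hrt,hru,iku,iru,irw,kru,krz,kuz,ruz
∂3: piv[fghr,fght,fgrt,fhrt,giru,hkru,hkrz,hkuz,hruz] rk=9  ker:ghrt,kruz
rk∂_3=9

rank∂_3=9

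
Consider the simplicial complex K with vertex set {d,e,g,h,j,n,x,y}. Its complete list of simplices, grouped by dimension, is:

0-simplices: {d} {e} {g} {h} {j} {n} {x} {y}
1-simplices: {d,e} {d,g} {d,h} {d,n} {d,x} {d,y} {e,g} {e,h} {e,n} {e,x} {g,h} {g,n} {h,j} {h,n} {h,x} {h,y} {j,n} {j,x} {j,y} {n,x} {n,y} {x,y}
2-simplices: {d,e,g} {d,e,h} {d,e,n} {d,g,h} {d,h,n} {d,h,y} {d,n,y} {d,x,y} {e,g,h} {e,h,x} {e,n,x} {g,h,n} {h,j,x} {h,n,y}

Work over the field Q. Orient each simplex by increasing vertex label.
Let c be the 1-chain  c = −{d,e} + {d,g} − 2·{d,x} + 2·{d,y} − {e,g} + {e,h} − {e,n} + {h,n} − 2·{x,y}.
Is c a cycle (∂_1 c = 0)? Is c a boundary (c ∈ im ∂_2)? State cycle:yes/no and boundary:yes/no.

cycle:yes boundary:yes

n_0=8 n_1=22 n_2=14  [Q]
∂1: piv[de,dg,dh,dn,dx,dy,hj] rk=7  ker:eg,eh,en,ex,gh,gn,hn,hx,hy,jn,jx,jy,nx,ny,xy
∂2: piv[deg,deh,den,dgh,dhn,dhy,dny,dxy,ehx,enx,ghn,hjx] rk=12  ker:egh,hny
∂1c = 0
c vs im∂2: reduces to 0 ⇒ boundary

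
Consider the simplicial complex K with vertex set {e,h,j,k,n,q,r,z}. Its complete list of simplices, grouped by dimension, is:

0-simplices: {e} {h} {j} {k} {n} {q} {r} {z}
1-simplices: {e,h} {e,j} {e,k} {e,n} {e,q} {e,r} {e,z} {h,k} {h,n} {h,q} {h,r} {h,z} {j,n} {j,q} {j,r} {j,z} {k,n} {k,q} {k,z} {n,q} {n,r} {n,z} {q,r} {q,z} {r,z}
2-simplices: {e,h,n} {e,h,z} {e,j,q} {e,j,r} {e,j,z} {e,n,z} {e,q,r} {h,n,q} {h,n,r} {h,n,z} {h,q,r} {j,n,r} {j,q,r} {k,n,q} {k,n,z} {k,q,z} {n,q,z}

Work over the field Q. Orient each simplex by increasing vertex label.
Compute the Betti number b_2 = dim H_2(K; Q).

b_2=3

n_0=8 n_1=25 n_2=17  [Q]
∂1: piv[eh,ej,ek,en,eq,er,ez] rk=7  ker:hk,hn,hq,hr,hz,jn,jq,jr,jz,kn,kq,kz,nq,nr,nz,qr,qz,rz
∂2: piv[ehn,ehz,ejq,ejr,ejz,enz,eqr,hnq,hnr,hqr,jnr,knq,knz,kqz] rk=14  ker:hnz,jqr,nqz
b_2=(17−14)−0=3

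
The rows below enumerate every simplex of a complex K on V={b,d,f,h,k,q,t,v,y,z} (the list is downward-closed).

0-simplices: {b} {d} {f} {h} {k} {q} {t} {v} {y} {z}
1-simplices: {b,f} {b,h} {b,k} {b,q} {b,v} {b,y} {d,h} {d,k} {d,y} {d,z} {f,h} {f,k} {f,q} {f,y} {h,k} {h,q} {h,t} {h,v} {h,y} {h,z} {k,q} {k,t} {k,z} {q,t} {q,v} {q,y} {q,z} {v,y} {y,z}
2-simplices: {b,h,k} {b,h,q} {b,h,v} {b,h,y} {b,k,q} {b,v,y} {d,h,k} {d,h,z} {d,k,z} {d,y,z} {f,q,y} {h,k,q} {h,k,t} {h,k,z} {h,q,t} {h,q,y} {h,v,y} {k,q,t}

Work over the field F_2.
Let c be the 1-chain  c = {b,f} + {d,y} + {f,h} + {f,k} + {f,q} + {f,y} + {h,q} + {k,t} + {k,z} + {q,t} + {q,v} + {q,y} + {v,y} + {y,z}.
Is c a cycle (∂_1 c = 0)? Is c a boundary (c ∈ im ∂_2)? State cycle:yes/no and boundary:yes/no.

n_0=10 n_1=29 n_2=18  [Z2]
∂1: piv[bf,bh,bk,bq,bv,by,dh,dz,ht] rk=9  ker:dk,dy,fh,fk,fq,fy,hk,hq,hv,hy,hz,kq,kt,kz,qt,qv,qy,qz,vy,yz
∂2: piv[bhk,bhq,bhv,bhy,bkq,bvy,dhk,dhz,dkz,dyz,fqy,hkt,hqt,hqy] rk=14  ker:hkq,hkz,hvy,kqt
∂1c = {b} + {d} + {f} + {k} + {q} + {y}

cycle:no boundary:no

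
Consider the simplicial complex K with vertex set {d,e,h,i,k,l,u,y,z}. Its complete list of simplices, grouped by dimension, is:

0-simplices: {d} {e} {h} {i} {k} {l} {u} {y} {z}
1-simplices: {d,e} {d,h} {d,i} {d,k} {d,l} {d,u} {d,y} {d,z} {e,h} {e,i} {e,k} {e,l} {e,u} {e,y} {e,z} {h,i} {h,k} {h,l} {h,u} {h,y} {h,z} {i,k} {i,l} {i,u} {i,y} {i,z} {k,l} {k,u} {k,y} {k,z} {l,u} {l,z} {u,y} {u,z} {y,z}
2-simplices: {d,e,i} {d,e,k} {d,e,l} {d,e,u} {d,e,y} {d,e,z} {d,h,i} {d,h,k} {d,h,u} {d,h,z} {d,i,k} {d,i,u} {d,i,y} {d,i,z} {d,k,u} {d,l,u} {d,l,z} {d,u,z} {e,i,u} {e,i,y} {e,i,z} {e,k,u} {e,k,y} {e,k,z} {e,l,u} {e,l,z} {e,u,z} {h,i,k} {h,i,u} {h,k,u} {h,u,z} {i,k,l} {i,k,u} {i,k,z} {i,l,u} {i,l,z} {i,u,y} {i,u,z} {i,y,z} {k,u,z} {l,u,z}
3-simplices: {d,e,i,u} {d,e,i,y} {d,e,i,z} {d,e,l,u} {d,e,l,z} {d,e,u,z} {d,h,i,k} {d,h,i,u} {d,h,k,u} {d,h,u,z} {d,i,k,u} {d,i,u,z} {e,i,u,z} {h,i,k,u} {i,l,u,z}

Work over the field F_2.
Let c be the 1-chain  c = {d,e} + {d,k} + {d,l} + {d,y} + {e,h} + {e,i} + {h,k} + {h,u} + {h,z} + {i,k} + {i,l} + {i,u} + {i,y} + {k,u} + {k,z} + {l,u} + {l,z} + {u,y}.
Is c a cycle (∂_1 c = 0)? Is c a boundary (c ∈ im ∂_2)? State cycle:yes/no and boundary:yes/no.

cycle:no boundary:no

n_0=9 n_1=35 n_2=41 n_3=15  [Z2]
∂1: piv[de,dh,di,dk,dl,du,dy,dz] rk=8  ker:eh,ei,ek,el,eu,ey,ez,hi,hk,hl,hu,hy,hz,ik,il,iu,iy,iz,kl,ku,ky,kz,lu,lz,uy,uz,yz
∂2: piv[dei,dek,del,deu,dey,dez,dhi,dhk,dhu,dhz,dik,diu,diy,diz,dku,dlu,dlz,duz,eky,ekz,ikl,ilu,iuy,iyz] rk=24  ker:eiu,eiy,eiz,eku,elu,elz,euz,hik,hiu,hku,huz,iku,ikz,ilz,iuz,kuz,luz
∂3: piv[deiu,deiy,deiz,delu,delz,deuz,dhik,dhiu,dhku,dhuz,diku,diuz,iluz] rk=13  ker:eiuz,hiku
∂1c = {e} + {i} + {k} + {u} + {y} + {z}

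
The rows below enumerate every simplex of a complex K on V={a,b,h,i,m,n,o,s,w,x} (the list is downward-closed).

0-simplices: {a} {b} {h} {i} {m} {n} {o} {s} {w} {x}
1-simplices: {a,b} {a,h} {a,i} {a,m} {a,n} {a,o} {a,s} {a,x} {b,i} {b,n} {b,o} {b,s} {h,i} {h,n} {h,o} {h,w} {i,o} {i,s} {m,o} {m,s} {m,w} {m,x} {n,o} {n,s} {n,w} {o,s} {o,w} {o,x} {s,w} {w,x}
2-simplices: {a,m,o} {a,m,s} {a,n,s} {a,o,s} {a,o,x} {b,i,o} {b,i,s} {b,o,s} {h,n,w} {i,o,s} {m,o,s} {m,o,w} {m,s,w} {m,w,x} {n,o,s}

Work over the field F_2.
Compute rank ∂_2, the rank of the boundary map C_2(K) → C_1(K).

n_0=10 n_1=30 n_2=15  [Z2]
∂1: piv[ab,ah,ai,am,an,ao,as,ax,hw] rk=9  ker:bi,bn,bo,bs,hi,hn,ho,io,is,mo,ms,mw,mx,no,ns,nw,os,ow,ox,sw,wx
∂2: piv[amo,ams,ans,aos,aox,bio,bis,bos,hnw,mow,msw,mwx,nos] rk=13  ker:ios,mos
rk∂_2=13

rank∂_2=13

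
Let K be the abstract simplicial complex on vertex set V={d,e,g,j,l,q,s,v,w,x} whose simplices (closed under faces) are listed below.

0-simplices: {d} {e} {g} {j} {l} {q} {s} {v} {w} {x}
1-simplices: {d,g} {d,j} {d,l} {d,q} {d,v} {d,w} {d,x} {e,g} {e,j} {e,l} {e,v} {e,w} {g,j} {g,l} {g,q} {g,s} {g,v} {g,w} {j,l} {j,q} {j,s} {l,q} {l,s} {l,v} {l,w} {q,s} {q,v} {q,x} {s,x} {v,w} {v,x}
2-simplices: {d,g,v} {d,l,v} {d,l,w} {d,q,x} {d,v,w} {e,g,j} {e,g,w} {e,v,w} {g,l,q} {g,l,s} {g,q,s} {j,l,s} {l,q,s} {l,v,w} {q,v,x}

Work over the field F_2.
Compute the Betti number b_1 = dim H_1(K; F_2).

b_1=9

n_0=10 n_1=31 n_2=15  [Z2]
∂1: piv[dg,dj,dl,dq,dv,dw,dx,eg,gs] rk=9  ker:ej,el,ev,ew,gj,gl,gq,gv,gw,jl,jq,js,lq,ls,lv,lw,qs,qv,qx,sx,vw,vx
∂2: piv[dgv,dlv,dlw,dqx,dvw,egj,egw,evw,glq,gls,gqs,jls,qvx] rk=13  ker:lqs,lvw
b_1=(31−9)−13=9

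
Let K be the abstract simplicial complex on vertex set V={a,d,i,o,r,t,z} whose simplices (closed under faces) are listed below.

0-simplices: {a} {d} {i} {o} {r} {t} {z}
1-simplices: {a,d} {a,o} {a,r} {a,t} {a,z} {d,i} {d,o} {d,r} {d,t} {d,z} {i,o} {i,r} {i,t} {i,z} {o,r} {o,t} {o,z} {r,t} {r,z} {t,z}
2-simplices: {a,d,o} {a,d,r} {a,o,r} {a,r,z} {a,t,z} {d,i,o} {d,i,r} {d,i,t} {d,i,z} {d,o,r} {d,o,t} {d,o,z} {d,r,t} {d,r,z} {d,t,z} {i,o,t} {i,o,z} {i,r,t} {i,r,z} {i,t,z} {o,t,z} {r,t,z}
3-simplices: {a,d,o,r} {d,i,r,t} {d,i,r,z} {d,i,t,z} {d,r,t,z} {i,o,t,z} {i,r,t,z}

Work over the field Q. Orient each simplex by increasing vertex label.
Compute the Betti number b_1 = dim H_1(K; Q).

n_0=7 n_1=20 n_2=22 n_3=7  [Q]
∂1: piv[ad,ao,ar,at,az,di] rk=6  ker:do,dr,dt,dz,io,ir,it,iz,or,ot,oz,rt,rz,tz
∂2: piv[ado,adr,aor,arz,atz,dio,dir,dit,diz,dot,doz,drt,drz,dtz] rk=14  ker:dor,iot,ioz,irt,irz,itz,otz,rtz
∂3: piv[ador,dirt,dirz,ditz,drtz,iotz] rk=6  ker:irtz
b_1=(20−6)−14=0

b_1=0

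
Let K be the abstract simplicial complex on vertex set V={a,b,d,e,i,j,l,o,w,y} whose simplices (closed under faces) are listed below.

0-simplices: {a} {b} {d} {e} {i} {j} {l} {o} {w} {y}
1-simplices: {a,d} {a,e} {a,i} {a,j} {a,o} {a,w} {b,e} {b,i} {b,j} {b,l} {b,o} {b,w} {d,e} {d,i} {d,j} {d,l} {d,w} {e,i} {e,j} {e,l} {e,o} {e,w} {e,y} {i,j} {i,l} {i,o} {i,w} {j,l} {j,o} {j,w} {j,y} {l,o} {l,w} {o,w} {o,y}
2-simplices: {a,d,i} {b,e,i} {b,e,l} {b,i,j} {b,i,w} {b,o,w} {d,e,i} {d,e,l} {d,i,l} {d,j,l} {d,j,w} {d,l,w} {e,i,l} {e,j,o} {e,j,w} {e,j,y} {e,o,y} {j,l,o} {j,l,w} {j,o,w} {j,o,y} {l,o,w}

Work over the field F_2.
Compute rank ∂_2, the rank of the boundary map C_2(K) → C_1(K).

n_0=10 n_1=35 n_2=22  [Z2]
∂1: piv[ad,ae,ai,aj,ao,aw,be,bl,ey] rk=9  ker:bi,bj,bo,bw,de,di,dj,dl,dw,ei,ej,el,eo,ew,ij,il,io,iw,jl,jo,jw,jy,lo,lw,ow,oy
∂2: piv[adi,bei,bel,bij,biw,bow,dei,del,dil,djl,djw,dlw,ejo,ejw,ejy,eoy,jlo,jow] rk=18  ker:eil,jlw,joy,low
rk∂_2=18

rank∂_2=18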